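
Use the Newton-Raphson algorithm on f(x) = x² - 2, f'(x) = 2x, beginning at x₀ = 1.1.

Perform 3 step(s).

f(x) = x² - 2
f'(x) = 2x
x₀ = 1.1

Newton-Raphson formula: x_{n+1} = x_n - f(x_n)/f'(x_n)

Iteration 1:
  f(1.100000) = -0.790000
  f'(1.100000) = 2.200000
  x_1 = 1.100000 - (-0.790000)/2.200000 = 1.459091
Iteration 2:
  f(1.459091) = 0.128946
  f'(1.459091) = 2.918182
  x_2 = 1.459091 - 0.128946/2.918182 = 1.414904
Iteration 3:
  f(1.414904) = 0.001953
  f'(1.414904) = 2.829807
  x_3 = 1.414904 - 0.001953/2.829807 = 1.414214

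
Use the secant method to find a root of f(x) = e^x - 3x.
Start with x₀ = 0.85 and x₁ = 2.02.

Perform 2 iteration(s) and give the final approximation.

f(x) = e^x - 3x
x₀ = 0.85, x₁ = 2.02

Secant formula: x_{n+1} = x_n - f(x_n)(x_n - x_{n-1})/(f(x_n) - f(x_{n-1}))

Iteration 1:
  f(0.850000) = -0.210353
  f(2.020000) = 1.478325
  x_2 = 2.020000 - 1.478325×(2.020000 - 0.850000)/(1.478325 - (-0.210353))
       = 0.995743
Iteration 2:
  f(2.020000) = 1.478325
  f(0.995743) = -0.280494
  x_3 = 0.995743 - (-0.280494)×(0.995743 - 2.020000)/(-0.280494 - 1.478325)
       = 1.159090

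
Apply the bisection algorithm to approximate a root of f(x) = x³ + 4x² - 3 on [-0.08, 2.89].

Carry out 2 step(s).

f(x) = x³ + 4x² - 3
Initial interval: [-0.08, 2.89]

Iteration 1:
  c_1 = (-0.080000 + 2.890000)/2 = 1.405000
  f(c_1) = f(1.405000) = 7.669605
  f(a) × f(c) < 0, new interval: [-0.080000, 1.405000]
Iteration 2:
  c_2 = (-0.080000 + 1.405000)/2 = 0.662500
  f(c_2) = f(0.662500) = -0.953600
  f(a) × f(c) ≥ 0, new interval: [0.662500, 1.405000]

After 2 iteration(s), the approximation is c_2 = 0.662500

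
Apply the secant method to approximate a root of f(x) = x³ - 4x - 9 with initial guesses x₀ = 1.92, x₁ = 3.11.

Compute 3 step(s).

f(x) = x³ - 4x - 9
x₀ = 1.92, x₁ = 3.11

Secant formula: x_{n+1} = x_n - f(x_n)(x_n - x_{n-1})/(f(x_n) - f(x_{n-1}))

Iteration 1:
  f(1.920000) = -9.602112
  f(3.110000) = 8.640231
  x_2 = 3.110000 - 8.640231×(3.110000 - 1.920000)/(8.640231 - (-9.602112))
       = 2.546373
Iteration 2:
  f(3.110000) = 8.640231
  f(2.546373) = -2.674768
  x_3 = 2.546373 - (-2.674768)×(2.546373 - 3.110000)/(-2.674768 - 8.640231)
       = 2.679610
Iteration 3:
  f(2.546373) = -2.674768
  f(2.679610) = -0.478016
  x_4 = 2.679610 - (-0.478016)×(2.679610 - 2.546373)/(-0.478016 - (-2.674768))
       = 2.708602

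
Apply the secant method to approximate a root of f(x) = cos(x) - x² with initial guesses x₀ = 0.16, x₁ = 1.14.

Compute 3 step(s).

f(x) = cos(x) - x²
x₀ = 0.16, x₁ = 1.14

Secant formula: x_{n+1} = x_n - f(x_n)(x_n - x_{n-1})/(f(x_n) - f(x_{n-1}))

Iteration 1:
  f(0.160000) = 0.961627
  f(1.140000) = -0.882005
  x_2 = 1.140000 - (-0.882005)×(1.140000 - 0.160000)/(-0.882005 - 0.961627)
       = 0.671162
Iteration 2:
  f(1.140000) = -0.882005
  f(0.671162) = 0.332641
  x_3 = 0.671162 - 0.332641×(0.671162 - 1.140000)/(0.332641 - (-0.882005))
       = 0.799557
Iteration 3:
  f(0.671162) = 0.332641
  f(0.799557) = 0.057733
  x_4 = 0.799557 - 0.057733×(0.799557 - 0.671162)/(0.057733 - 0.332641)
       = 0.826521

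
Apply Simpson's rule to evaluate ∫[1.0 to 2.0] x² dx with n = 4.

f(x) = x²
a = 1.0, b = 2.0, n = 4
h = (b - a)/n = 0.250000

Simpson's rule: (h/3)[f(x₀) + 4f(x₁) + 2f(x₂) + ... + f(xₙ)]

x_0 = 1.0000, f(x_0) = 1.000000, coefficient = 1
x_1 = 1.2500, f(x_1) = 1.562500, coefficient = 4
x_2 = 1.5000, f(x_2) = 2.250000, coefficient = 2
x_3 = 1.7500, f(x_3) = 3.062500, coefficient = 4
x_4 = 2.0000, f(x_4) = 4.000000, coefficient = 1

I ≈ (0.250000/3) × 28.000000 = 2.333333
Exact value: 2.333333
Error: 0.000000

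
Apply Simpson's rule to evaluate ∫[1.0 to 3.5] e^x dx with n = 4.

f(x) = e^x
a = 1.0, b = 3.5, n = 4
h = (b - a)/n = 0.625000

Simpson's rule: (h/3)[f(x₀) + 4f(x₁) + 2f(x₂) + ... + f(xₙ)]

x_0 = 1.0000, f(x_0) = 2.718282, coefficient = 1
x_1 = 1.6250, f(x_1) = 5.078419, coefficient = 4
x_2 = 2.2500, f(x_2) = 9.487736, coefficient = 2
x_3 = 2.8750, f(x_3) = 17.725424, coefficient = 4
x_4 = 3.5000, f(x_4) = 33.115452, coefficient = 1

I ≈ (0.625000/3) × 146.024578 = 30.421787
Exact value: 30.397170
Error: 0.024617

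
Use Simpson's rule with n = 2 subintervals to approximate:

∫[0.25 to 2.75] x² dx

f(x) = x²
a = 0.25, b = 2.75, n = 2
h = (b - a)/n = 1.250000

Simpson's rule: (h/3)[f(x₀) + 4f(x₁) + 2f(x₂) + ... + f(xₙ)]

x_0 = 0.2500, f(x_0) = 0.062500, coefficient = 1
x_1 = 1.5000, f(x_1) = 2.250000, coefficient = 4
x_2 = 2.7500, f(x_2) = 7.562500, coefficient = 1

I ≈ (1.250000/3) × 16.625000 = 6.927083
Exact value: 6.927083
Error: 0.000000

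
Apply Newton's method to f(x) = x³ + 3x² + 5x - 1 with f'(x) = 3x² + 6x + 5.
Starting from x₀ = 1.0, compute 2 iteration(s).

f(x) = x³ + 3x² + 5x - 1
f'(x) = 3x² + 6x + 5
x₀ = 1.0

Newton-Raphson formula: x_{n+1} = x_n - f(x_n)/f'(x_n)

Iteration 1:
  f(1.000000) = 8.000000
  f'(1.000000) = 14.000000
  x_1 = 1.000000 - 8.000000/14.000000 = 0.428571
Iteration 2:
  f(0.428571) = 1.772595
  f'(0.428571) = 8.122449
  x_2 = 0.428571 - 1.772595/8.122449 = 0.210337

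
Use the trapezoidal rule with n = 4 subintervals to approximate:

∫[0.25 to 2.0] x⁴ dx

f(x) = x⁴
a = 0.25, b = 2.0, n = 4
h = (b - a)/n = 0.437500

Trapezoidal rule: (h/2)[f(x₀) + 2f(x₁) + 2f(x₂) + ... + f(xₙ)]

x_0 = 0.2500, f(x_0) = 0.003906, coefficient = 1
x_1 = 0.6875, f(x_1) = 0.223404, coefficient = 2
x_2 = 1.1250, f(x_2) = 1.601807, coefficient = 2
x_3 = 1.5625, f(x_3) = 5.960464, coefficient = 2
x_4 = 2.0000, f(x_4) = 16.000000, coefficient = 1

I ≈ (0.437500/2) × 31.575256 = 6.907087
Exact value: 6.399805
Error: 0.507283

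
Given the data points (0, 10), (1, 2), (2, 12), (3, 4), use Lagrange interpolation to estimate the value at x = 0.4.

Lagrange interpolation formula:
P(x) = Σ yᵢ × Lᵢ(x)
where Lᵢ(x) = Π_{j≠i} (x - xⱼ)/(xᵢ - xⱼ)

L_0(0.4) = (0.4 - 1)/(0 - 1) × (0.4 - 2)/(0 - 2) × (0.4 - 3)/(0 - 3) = 0.416000
L_1(0.4) = (0.4 - 0)/(1 - 0) × (0.4 - 2)/(1 - 2) × (0.4 - 3)/(1 - 3) = 0.832000
L_2(0.4) = (0.4 - 0)/(2 - 0) × (0.4 - 1)/(2 - 1) × (0.4 - 3)/(2 - 3) = -0.312000
L_3(0.4) = (0.4 - 0)/(3 - 0) × (0.4 - 1)/(3 - 1) × (0.4 - 2)/(3 - 2) = 0.064000

P(0.4) = 10×L_0(0.4) + 2×L_1(0.4) + 12×L_2(0.4) + 4×L_3(0.4)
P(0.4) = 2.336000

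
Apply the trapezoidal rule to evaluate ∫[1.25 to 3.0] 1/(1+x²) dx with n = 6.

f(x) = 1/(1+x²)
a = 1.25, b = 3.0, n = 6
h = (b - a)/n = 0.291667

Trapezoidal rule: (h/2)[f(x₀) + 2f(x₁) + 2f(x₂) + ... + f(xₙ)]

x_0 = 1.2500, f(x_0) = 0.390244, coefficient = 1
x_1 = 1.5417, f(x_1) = 0.296144, coefficient = 2
x_2 = 1.8333, f(x_2) = 0.229299, coefficient = 2
x_3 = 2.1250, f(x_3) = 0.181303, coefficient = 2
x_4 = 2.4167, f(x_4) = 0.146193, coefficient = 2
x_5 = 2.7083, f(x_5) = 0.119975, coefficient = 2
x_6 = 3.0000, f(x_6) = 0.100000, coefficient = 1

I ≈ (0.291667/2) × 2.436073 = 0.355261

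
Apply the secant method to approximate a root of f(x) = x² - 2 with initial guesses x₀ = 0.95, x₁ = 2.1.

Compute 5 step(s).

f(x) = x² - 2
x₀ = 0.95, x₁ = 2.1

Secant formula: x_{n+1} = x_n - f(x_n)(x_n - x_{n-1})/(f(x_n) - f(x_{n-1}))

Iteration 1:
  f(0.950000) = -1.097500
  f(2.100000) = 2.410000
  x_2 = 2.100000 - 2.410000×(2.100000 - 0.950000)/(2.410000 - (-1.097500))
       = 1.309836
Iteration 2:
  f(2.100000) = 2.410000
  f(1.309836) = -0.284329
  x_3 = 1.309836 - (-0.284329)×(1.309836 - 2.100000)/(-0.284329 - 2.410000)
       = 1.393221
Iteration 3:
  f(1.309836) = -0.284329
  f(1.393221) = -0.058935
  x_4 = 1.393221 - (-0.058935)×(1.393221 - 1.309836)/(-0.058935 - (-0.284329))
       = 1.415024
Iteration 4:
  f(1.393221) = -0.058935
  f(1.415024) = 0.002293
  x_5 = 1.415024 - 0.002293×(1.415024 - 1.393221)/(0.002293 - (-0.058935))
       = 1.414208
Iteration 5:
  f(1.415024) = 0.002293
  f(1.414208) = -0.000017
  x_6 = 1.414208 - (-0.000017)×(1.414208 - 1.415024)/(-0.000017 - 0.002293)
       = 1.414214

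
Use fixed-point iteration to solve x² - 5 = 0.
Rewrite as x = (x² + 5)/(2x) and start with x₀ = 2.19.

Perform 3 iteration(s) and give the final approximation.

Equation: x² - 5 = 0
Fixed-point form: x = (x² + 5)/(2x)
x₀ = 2.19

x_1 = g(2.190000) = 2.236553
x_2 = g(2.236553) = 2.236068
x_3 = g(2.236068) = 2.236068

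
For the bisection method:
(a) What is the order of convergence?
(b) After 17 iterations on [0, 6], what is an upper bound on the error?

(a) Bisection has linear (order 1) convergence; the error is halved each step.

(b) Error bound = (b-a)/2^n = (6 - 0)/2^{17}
    = 6/2^{17}

(a) 1 (linear); (b) error ≤ 4.58e-05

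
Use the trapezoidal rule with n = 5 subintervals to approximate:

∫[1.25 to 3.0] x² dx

f(x) = x²
a = 1.25, b = 3.0, n = 5
h = (b - a)/n = 0.350000

Trapezoidal rule: (h/2)[f(x₀) + 2f(x₁) + 2f(x₂) + ... + f(xₙ)]

x_0 = 1.2500, f(x_0) = 1.562500, coefficient = 1
x_1 = 1.6000, f(x_1) = 2.560000, coefficient = 2
x_2 = 1.9500, f(x_2) = 3.802500, coefficient = 2
x_3 = 2.3000, f(x_3) = 5.290000, coefficient = 2
x_4 = 2.6500, f(x_4) = 7.022500, coefficient = 2
x_5 = 3.0000, f(x_5) = 9.000000, coefficient = 1

I ≈ (0.350000/2) × 47.912500 = 8.384688
Exact value: 8.348958
Error: 0.035729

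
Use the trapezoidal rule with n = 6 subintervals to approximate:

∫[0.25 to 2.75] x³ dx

f(x) = x³
a = 0.25, b = 2.75, n = 6
h = (b - a)/n = 0.416667

Trapezoidal rule: (h/2)[f(x₀) + 2f(x₁) + 2f(x₂) + ... + f(xₙ)]

x_0 = 0.2500, f(x_0) = 0.015625, coefficient = 1
x_1 = 0.6667, f(x_1) = 0.296296, coefficient = 2
x_2 = 1.0833, f(x_2) = 1.271412, coefficient = 2
x_3 = 1.5000, f(x_3) = 3.375000, coefficient = 2
x_4 = 1.9167, f(x_4) = 7.041088, coefficient = 2
x_5 = 2.3333, f(x_5) = 12.703704, coefficient = 2
x_6 = 2.7500, f(x_6) = 20.796875, coefficient = 1

I ≈ (0.416667/2) × 70.187500 = 14.622396
Exact value: 14.296875
Error: 0.325521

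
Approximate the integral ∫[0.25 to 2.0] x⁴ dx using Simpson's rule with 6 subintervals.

f(x) = x⁴
a = 0.25, b = 2.0, n = 6
h = (b - a)/n = 0.291667

Simpson's rule: (h/3)[f(x₀) + 4f(x₁) + 2f(x₂) + ... + f(xₙ)]

x_0 = 0.2500, f(x_0) = 0.003906, coefficient = 1
x_1 = 0.5417, f(x_1) = 0.086085, coefficient = 4
x_2 = 0.8333, f(x_2) = 0.482253, coefficient = 2
x_3 = 1.1250, f(x_3) = 1.601807, coefficient = 4
x_4 = 1.4167, f(x_4) = 4.027826, coefficient = 2
x_5 = 1.7083, f(x_5) = 8.517075, coefficient = 4
x_6 = 2.0000, f(x_6) = 16.000000, coefficient = 1

I ≈ (0.291667/3) × 65.843931 = 6.401493
Exact value: 6.399805
Error: 0.001689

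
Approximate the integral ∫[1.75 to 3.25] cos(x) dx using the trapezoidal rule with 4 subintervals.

f(x) = cos(x)
a = 1.75, b = 3.25, n = 4
h = (b - a)/n = 0.375000

Trapezoidal rule: (h/2)[f(x₀) + 2f(x₁) + 2f(x₂) + ... + f(xₙ)]

x_0 = 1.7500, f(x_0) = -0.178246, coefficient = 1
x_1 = 2.1250, f(x_1) = -0.526266, coefficient = 2
x_2 = 2.5000, f(x_2) = -0.801144, coefficient = 2
x_3 = 2.8750, f(x_3) = -0.964674, coefficient = 2
x_4 = 3.2500, f(x_4) = -0.994130, coefficient = 1

I ≈ (0.375000/2) × -5.756544 = -1.079352
Exact value: -1.092181
Error: 0.012829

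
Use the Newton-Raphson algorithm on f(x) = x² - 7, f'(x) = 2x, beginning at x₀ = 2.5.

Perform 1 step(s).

f(x) = x² - 7
f'(x) = 2x
x₀ = 2.5

Newton-Raphson formula: x_{n+1} = x_n - f(x_n)/f'(x_n)

Iteration 1:
  f(2.500000) = -0.750000
  f'(2.500000) = 5.000000
  x_1 = 2.500000 - (-0.750000)/5.000000 = 2.650000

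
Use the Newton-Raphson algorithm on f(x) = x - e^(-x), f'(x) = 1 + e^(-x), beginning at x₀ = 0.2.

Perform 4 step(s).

f(x) = x - e^(-x)
f'(x) = 1 + e^(-x)
x₀ = 0.2

Newton-Raphson formula: x_{n+1} = x_n - f(x_n)/f'(x_n)

Iteration 1:
  f(0.200000) = -0.618731
  f'(0.200000) = 1.818731
  x_1 = 0.200000 - (-0.618731)/1.818731 = 0.540199
Iteration 2:
  f(0.540199) = -0.042433
  f'(0.540199) = 1.582632
  x_2 = 0.540199 - (-0.042433)/1.582632 = 0.567011
Iteration 3:
  f(0.567011) = -0.000208
  f'(0.567011) = 1.567218
  x_3 = 0.567011 - (-0.000208)/1.567218 = 0.567143
Iteration 4:
  f(0.567143) = 0.000000
  f'(0.567143) = 1.567143
  x_4 = 0.567143 - 0.000000/1.567143 = 0.567143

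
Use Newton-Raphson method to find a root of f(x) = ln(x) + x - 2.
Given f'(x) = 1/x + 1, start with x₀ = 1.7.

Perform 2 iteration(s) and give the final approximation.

f(x) = ln(x) + x - 2
f'(x) = 1/x + 1
x₀ = 1.7

Newton-Raphson formula: x_{n+1} = x_n - f(x_n)/f'(x_n)

Iteration 1:
  f(1.700000) = 0.230628
  f'(1.700000) = 1.588235
  x_1 = 1.700000 - 0.230628/1.588235 = 1.554790
Iteration 2:
  f(1.554790) = -0.003870
  f'(1.554790) = 1.643174
  x_2 = 1.554790 - (-0.003870)/1.643174 = 1.557145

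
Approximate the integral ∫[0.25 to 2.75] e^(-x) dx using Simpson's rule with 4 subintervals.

f(x) = e^(-x)
a = 0.25, b = 2.75, n = 4
h = (b - a)/n = 0.625000

Simpson's rule: (h/3)[f(x₀) + 4f(x₁) + 2f(x₂) + ... + f(xₙ)]

x_0 = 0.2500, f(x_0) = 0.778801, coefficient = 1
x_1 = 0.8750, f(x_1) = 0.416862, coefficient = 4
x_2 = 1.5000, f(x_2) = 0.223130, coefficient = 2
x_3 = 2.1250, f(x_3) = 0.119433, coefficient = 4
x_4 = 2.7500, f(x_4) = 0.063928, coefficient = 1

I ≈ (0.625000/3) × 3.434169 = 0.715452
Exact value: 0.714873
Error: 0.000579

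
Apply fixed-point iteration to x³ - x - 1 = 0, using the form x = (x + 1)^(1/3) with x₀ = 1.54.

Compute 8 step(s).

Equation: x³ - x - 1 = 0
Fixed-point form: x = (x + 1)^(1/3)
x₀ = 1.54

x_1 = g(1.540000) = 1.364409
x_2 = g(1.364409) = 1.332215
x_3 = g(1.332215) = 1.326140
x_4 = g(1.326140) = 1.324988
x_5 = g(1.324988) = 1.324769
x_6 = g(1.324769) = 1.324728
x_7 = g(1.324728) = 1.324720
x_8 = g(1.324720) = 1.324718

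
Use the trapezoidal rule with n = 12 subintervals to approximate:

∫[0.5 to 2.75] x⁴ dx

f(x) = x⁴
a = 0.5, b = 2.75, n = 12
h = (b - a)/n = 0.187500

Trapezoidal rule: (h/2)[f(x₀) + 2f(x₁) + 2f(x₂) + ... + f(xₙ)]

x_0 = 0.5000, f(x_0) = 0.062500, coefficient = 1
x_1 = 0.6875, f(x_1) = 0.223404, coefficient = 2
x_2 = 0.8750, f(x_2) = 0.586182, coefficient = 2
x_3 = 1.0625, f(x_3) = 1.274429, coefficient = 2
x_4 = 1.2500, f(x_4) = 2.441406, coefficient = 2
x_5 = 1.4375, f(x_5) = 4.270035, coefficient = 2
x_6 = 1.6250, f(x_6) = 6.972900, coefficient = 2
x_7 = 1.8125, f(x_7) = 10.792252, coefficient = 2
x_8 = 2.0000, f(x_8) = 16.000000, coefficient = 2
x_9 = 2.1875, f(x_9) = 22.897720, coefficient = 2
x_10 = 2.3750, f(x_10) = 31.816650, coefficient = 2
x_11 = 2.5625, f(x_11) = 43.117691, coefficient = 2
x_12 = 2.7500, f(x_12) = 57.191406, coefficient = 1

I ≈ (0.187500/2) × 338.039246 = 31.691179
Exact value: 31.449023
Error: 0.242156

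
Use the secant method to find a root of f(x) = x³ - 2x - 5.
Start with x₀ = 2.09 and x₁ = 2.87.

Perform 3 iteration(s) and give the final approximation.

f(x) = x³ - 2x - 5
x₀ = 2.09, x₁ = 2.87

Secant formula: x_{n+1} = x_n - f(x_n)(x_n - x_{n-1})/(f(x_n) - f(x_{n-1}))

Iteration 1:
  f(2.090000) = -0.050671
  f(2.870000) = 12.899903
  x_2 = 2.870000 - 12.899903×(2.870000 - 2.090000)/(12.899903 - (-0.050671))
       = 2.093052
Iteration 2:
  f(2.870000) = 12.899903
  f(2.093052) = -0.016724
  x_3 = 2.093052 - (-0.016724)×(2.093052 - 2.870000)/(-0.016724 - 12.899903)
       = 2.094058
Iteration 3:
  f(2.093052) = -0.016724
  f(2.094058) = -0.005508
  x_4 = 2.094058 - (-0.005508)×(2.094058 - 2.093052)/(-0.005508 - (-0.016724))
       = 2.094552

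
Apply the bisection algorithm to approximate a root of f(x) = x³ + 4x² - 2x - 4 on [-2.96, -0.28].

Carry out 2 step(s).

f(x) = x³ + 4x² - 2x - 4
Initial interval: [-2.96, -0.28]

Iteration 1:
  c_1 = (-2.960000 + (-0.280000))/2 = -1.620000
  f(c_1) = f(-1.620000) = 5.486072
  f(a) × f(c) ≥ 0, new interval: [-1.620000, -0.280000]
Iteration 2:
  c_2 = (-1.620000 + (-0.280000))/2 = -0.950000
  f(c_2) = f(-0.950000) = 0.652625
  f(a) × f(c) ≥ 0, new interval: [-0.950000, -0.280000]

After 2 iteration(s), the approximation is c_2 = -0.950000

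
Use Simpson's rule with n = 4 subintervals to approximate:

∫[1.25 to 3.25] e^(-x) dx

f(x) = e^(-x)
a = 1.25, b = 3.25, n = 4
h = (b - a)/n = 0.500000

Simpson's rule: (h/3)[f(x₀) + 4f(x₁) + 2f(x₂) + ... + f(xₙ)]

x_0 = 1.2500, f(x_0) = 0.286505, coefficient = 1
x_1 = 1.7500, f(x_1) = 0.173774, coefficient = 4
x_2 = 2.2500, f(x_2) = 0.105399, coefficient = 2
x_3 = 2.7500, f(x_3) = 0.063928, coefficient = 4
x_4 = 3.2500, f(x_4) = 0.038774, coefficient = 1

I ≈ (0.500000/3) × 1.486885 = 0.247814
Exact value: 0.247731
Error: 0.000084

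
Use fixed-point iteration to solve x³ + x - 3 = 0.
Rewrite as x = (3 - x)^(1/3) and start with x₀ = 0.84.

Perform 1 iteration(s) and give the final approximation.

Equation: x³ + x - 3 = 0
Fixed-point form: x = (3 - x)^(1/3)
x₀ = 0.84

x_1 = g(0.840000) = 1.292661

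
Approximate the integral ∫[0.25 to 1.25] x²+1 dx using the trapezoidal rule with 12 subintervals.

f(x) = x²+1
a = 0.25, b = 1.25, n = 12
h = (b - a)/n = 0.083333

Trapezoidal rule: (h/2)[f(x₀) + 2f(x₁) + 2f(x₂) + ... + f(xₙ)]

x_0 = 0.2500, f(x_0) = 1.062500, coefficient = 1
x_1 = 0.3333, f(x_1) = 1.111111, coefficient = 2
x_2 = 0.4167, f(x_2) = 1.173611, coefficient = 2
x_3 = 0.5000, f(x_3) = 1.250000, coefficient = 2
x_4 = 0.5833, f(x_4) = 1.340278, coefficient = 2
x_5 = 0.6667, f(x_5) = 1.444444, coefficient = 2
x_6 = 0.7500, f(x_6) = 1.562500, coefficient = 2
x_7 = 0.8333, f(x_7) = 1.694444, coefficient = 2
x_8 = 0.9167, f(x_8) = 1.840278, coefficient = 2
x_9 = 1.0000, f(x_9) = 2.000000, coefficient = 2
x_10 = 1.0833, f(x_10) = 2.173611, coefficient = 2
x_11 = 1.1667, f(x_11) = 2.361111, coefficient = 2
x_12 = 1.2500, f(x_12) = 2.562500, coefficient = 1

I ≈ (0.083333/2) × 39.527778 = 1.646991
Exact value: 1.645833
Error: 0.001157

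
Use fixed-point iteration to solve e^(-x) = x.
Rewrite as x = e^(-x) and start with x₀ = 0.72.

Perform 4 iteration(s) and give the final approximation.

Equation: e^(-x) = x
Fixed-point form: x = e^(-x)
x₀ = 0.72

x_1 = g(0.720000) = 0.486752
x_2 = g(0.486752) = 0.614619
x_3 = g(0.614619) = 0.540847
x_4 = g(0.540847) = 0.582255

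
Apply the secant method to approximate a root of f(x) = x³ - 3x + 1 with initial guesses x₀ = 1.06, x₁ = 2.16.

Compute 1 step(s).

f(x) = x³ - 3x + 1
x₀ = 1.06, x₁ = 2.16

Secant formula: x_{n+1} = x_n - f(x_n)(x_n - x_{n-1})/(f(x_n) - f(x_{n-1}))

Iteration 1:
  f(1.060000) = -0.988984
  f(2.160000) = 4.597696
  x_2 = 2.160000 - 4.597696×(2.160000 - 1.060000)/(4.597696 - (-0.988984))
       = 1.254728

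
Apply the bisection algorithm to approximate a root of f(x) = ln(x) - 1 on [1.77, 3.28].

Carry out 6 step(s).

f(x) = ln(x) - 1
Initial interval: [1.77, 3.28]

Iteration 1:
  c_1 = (1.770000 + 3.280000)/2 = 2.525000
  f(c_1) = f(2.525000) = -0.073759
  f(a) × f(c) ≥ 0, new interval: [2.525000, 3.280000]
Iteration 2:
  c_2 = (2.525000 + 3.280000)/2 = 2.902500
  f(c_2) = f(2.902500) = 0.065572
  f(a) × f(c) < 0, new interval: [2.525000, 2.902500]
Iteration 3:
  c_3 = (2.525000 + 2.902500)/2 = 2.713750
  f(c_3) = f(2.713750) = -0.001669
  f(a) × f(c) ≥ 0, new interval: [2.713750, 2.902500]
Iteration 4:
  c_4 = (2.713750 + 2.902500)/2 = 2.808125
  f(c_4) = f(2.808125) = 0.032517
  f(a) × f(c) < 0, new interval: [2.713750, 2.808125]
Iteration 5:
  c_5 = (2.713750 + 2.808125)/2 = 2.760937
  f(c_5) = f(2.760937) = 0.015570
  f(a) × f(c) < 0, new interval: [2.713750, 2.760937]
Iteration 6:
  c_6 = (2.713750 + 2.760937)/2 = 2.737344
  f(c_6) = f(2.737344) = 0.006988
  f(a) × f(c) < 0, new interval: [2.713750, 2.737344]

After 6 iteration(s), the approximation is c_6 = 2.737344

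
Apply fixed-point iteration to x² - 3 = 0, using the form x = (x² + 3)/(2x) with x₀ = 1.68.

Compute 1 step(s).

Equation: x² - 3 = 0
Fixed-point form: x = (x² + 3)/(2x)
x₀ = 1.68

x_1 = g(1.680000) = 1.732857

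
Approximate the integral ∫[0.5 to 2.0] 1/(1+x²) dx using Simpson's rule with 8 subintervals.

f(x) = 1/(1+x²)
a = 0.5, b = 2.0, n = 8
h = (b - a)/n = 0.187500

Simpson's rule: (h/3)[f(x₀) + 4f(x₁) + 2f(x₂) + ... + f(xₙ)]

x_0 = 0.5000, f(x_0) = 0.800000, coefficient = 1
x_1 = 0.6875, f(x_1) = 0.679045, coefficient = 4
x_2 = 0.8750, f(x_2) = 0.566372, coefficient = 2
x_3 = 1.0625, f(x_3) = 0.469725, coefficient = 4
x_4 = 1.2500, f(x_4) = 0.390244, coefficient = 2
x_5 = 1.4375, f(x_5) = 0.326115, coefficient = 4
x_6 = 1.6250, f(x_6) = 0.274678, coefficient = 2
x_7 = 1.8125, f(x_7) = 0.233364, coefficient = 4
x_8 = 2.0000, f(x_8) = 0.200000, coefficient = 1

I ≈ (0.187500/3) × 10.295580 = 0.643474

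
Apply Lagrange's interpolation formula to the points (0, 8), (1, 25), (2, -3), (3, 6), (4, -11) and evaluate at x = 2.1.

Lagrange interpolation formula:
P(x) = Σ yᵢ × Lᵢ(x)
where Lᵢ(x) = Π_{j≠i} (x - xⱼ)/(xᵢ - xⱼ)

L_0(2.1) = (2.1 - 1)/(0 - 1) × (2.1 - 2)/(0 - 2) × (2.1 - 3)/(0 - 3) × (2.1 - 4)/(0 - 4) = 0.007838
L_1(2.1) = (2.1 - 0)/(1 - 0) × (2.1 - 2)/(1 - 2) × (2.1 - 3)/(1 - 3) × (2.1 - 4)/(1 - 4) = -0.059850
L_2(2.1) = (2.1 - 0)/(2 - 0) × (2.1 - 1)/(2 - 1) × (2.1 - 3)/(2 - 3) × (2.1 - 4)/(2 - 4) = 0.987525
L_3(2.1) = (2.1 - 0)/(3 - 0) × (2.1 - 1)/(3 - 1) × (2.1 - 2)/(3 - 2) × (2.1 - 4)/(3 - 4) = 0.073150
L_4(2.1) = (2.1 - 0)/(4 - 0) × (2.1 - 1)/(4 - 1) × (2.1 - 2)/(4 - 2) × (2.1 - 3)/(4 - 3) = -0.008663

P(2.1) = 8×L_0(2.1) + 25×L_1(2.1) + (-3)×L_2(2.1) + 6×L_3(2.1) + (-11)×L_4(2.1)
P(2.1) = -3.861938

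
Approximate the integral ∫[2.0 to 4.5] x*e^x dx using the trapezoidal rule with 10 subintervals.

f(x) = x*e^x
a = 2.0, b = 4.5, n = 10
h = (b - a)/n = 0.250000

Trapezoidal rule: (h/2)[f(x₀) + 2f(x₁) + 2f(x₂) + ... + f(xₙ)]

x_0 = 2.0000, f(x_0) = 14.778112, coefficient = 1
x_1 = 2.2500, f(x_1) = 21.347406, coefficient = 2
x_2 = 2.5000, f(x_2) = 30.456235, coefficient = 2
x_3 = 2.7500, f(x_3) = 43.017238, coefficient = 2
x_4 = 3.0000, f(x_4) = 60.256611, coefficient = 2
x_5 = 3.2500, f(x_5) = 83.818605, coefficient = 2
x_6 = 3.5000, f(x_6) = 115.904082, coefficient = 2
x_7 = 3.7500, f(x_7) = 159.454058, coefficient = 2
x_8 = 4.0000, f(x_8) = 218.392600, coefficient = 2
x_9 = 4.2500, f(x_9) = 297.948002, coefficient = 2
x_10 = 4.5000, f(x_10) = 405.077091, coefficient = 1

I ≈ (0.250000/2) × 2481.044874 = 310.130609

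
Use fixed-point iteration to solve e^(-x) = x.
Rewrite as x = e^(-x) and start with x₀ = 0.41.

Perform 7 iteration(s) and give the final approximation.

Equation: e^(-x) = x
Fixed-point form: x = e^(-x)
x₀ = 0.41

x_1 = g(0.410000) = 0.663650
x_2 = g(0.663650) = 0.514968
x_3 = g(0.514968) = 0.597520
x_4 = g(0.597520) = 0.550175
x_5 = g(0.550175) = 0.576849
x_6 = g(0.576849) = 0.561665
x_7 = g(0.561665) = 0.570259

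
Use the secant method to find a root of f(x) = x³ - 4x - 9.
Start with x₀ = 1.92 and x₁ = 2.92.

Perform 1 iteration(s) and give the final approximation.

f(x) = x³ - 4x - 9
x₀ = 1.92, x₁ = 2.92

Secant formula: x_{n+1} = x_n - f(x_n)(x_n - x_{n-1})/(f(x_n) - f(x_{n-1}))

Iteration 1:
  f(1.920000) = -9.602112
  f(2.920000) = 4.217088
  x_2 = 2.920000 - 4.217088×(2.920000 - 1.920000)/(4.217088 - (-9.602112))
       = 2.614838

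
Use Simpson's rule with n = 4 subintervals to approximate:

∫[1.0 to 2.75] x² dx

f(x) = x²
a = 1.0, b = 2.75, n = 4
h = (b - a)/n = 0.437500

Simpson's rule: (h/3)[f(x₀) + 4f(x₁) + 2f(x₂) + ... + f(xₙ)]

x_0 = 1.0000, f(x_0) = 1.000000, coefficient = 1
x_1 = 1.4375, f(x_1) = 2.066406, coefficient = 4
x_2 = 1.8750, f(x_2) = 3.515625, coefficient = 2
x_3 = 2.3125, f(x_3) = 5.347656, coefficient = 4
x_4 = 2.7500, f(x_4) = 7.562500, coefficient = 1

I ≈ (0.437500/3) × 45.250000 = 6.598958
Exact value: 6.598958
Error: 0.000000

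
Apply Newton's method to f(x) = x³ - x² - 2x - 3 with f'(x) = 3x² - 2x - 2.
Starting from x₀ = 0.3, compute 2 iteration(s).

f(x) = x³ - x² - 2x - 3
f'(x) = 3x² - 2x - 2
x₀ = 0.3

Newton-Raphson formula: x_{n+1} = x_n - f(x_n)/f'(x_n)

Iteration 1:
  f(0.300000) = -3.663000
  f'(0.300000) = -2.330000
  x_1 = 0.300000 - (-3.663000)/(-2.330000) = -1.272103
Iteration 2:
  f(-1.272103) = -4.132616
  f'(-1.272103) = 5.398944
  x_2 = -1.272103 - (-4.132616)/5.398944 = -0.506654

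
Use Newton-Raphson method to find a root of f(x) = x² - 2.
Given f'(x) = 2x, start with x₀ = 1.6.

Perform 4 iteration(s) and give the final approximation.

f(x) = x² - 2
f'(x) = 2x
x₀ = 1.6

Newton-Raphson formula: x_{n+1} = x_n - f(x_n)/f'(x_n)

Iteration 1:
  f(1.600000) = 0.560000
  f'(1.600000) = 3.200000
  x_1 = 1.600000 - 0.560000/3.200000 = 1.425000
Iteration 2:
  f(1.425000) = 0.030625
  f'(1.425000) = 2.850000
  x_2 = 1.425000 - 0.030625/2.850000 = 1.414254
Iteration 3:
  f(1.414254) = 0.000115
  f'(1.414254) = 2.828509
  x_3 = 1.414254 - 0.000115/2.828509 = 1.414214
Iteration 4:
  f(1.414214) = 0.000000
  f'(1.414214) = 2.828427
  x_4 = 1.414214 - 0.000000/2.828427 = 1.414214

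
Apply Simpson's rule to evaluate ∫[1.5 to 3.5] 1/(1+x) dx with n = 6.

f(x) = 1/(1+x)
a = 1.5, b = 3.5, n = 6
h = (b - a)/n = 0.333333

Simpson's rule: (h/3)[f(x₀) + 4f(x₁) + 2f(x₂) + ... + f(xₙ)]

x_0 = 1.5000, f(x_0) = 0.400000, coefficient = 1
x_1 = 1.8333, f(x_1) = 0.352941, coefficient = 4
x_2 = 2.1667, f(x_2) = 0.315789, coefficient = 2
x_3 = 2.5000, f(x_3) = 0.285714, coefficient = 4
x_4 = 2.8333, f(x_4) = 0.260870, coefficient = 2
x_5 = 3.1667, f(x_5) = 0.240000, coefficient = 4
x_6 = 3.5000, f(x_6) = 0.222222, coefficient = 1

I ≈ (0.333333/3) × 5.290162 = 0.587796
Exact value: 0.587787
Error: 0.000009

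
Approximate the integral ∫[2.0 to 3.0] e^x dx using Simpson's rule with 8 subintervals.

f(x) = e^x
a = 2.0, b = 3.0, n = 8
h = (b - a)/n = 0.125000

Simpson's rule: (h/3)[f(x₀) + 4f(x₁) + 2f(x₂) + ... + f(xₙ)]

x_0 = 2.0000, f(x_0) = 7.389056, coefficient = 1
x_1 = 2.1250, f(x_1) = 8.372897, coefficient = 4
x_2 = 2.2500, f(x_2) = 9.487736, coefficient = 2
x_3 = 2.3750, f(x_3) = 10.751013, coefficient = 4
x_4 = 2.5000, f(x_4) = 12.182494, coefficient = 2
x_5 = 2.6250, f(x_5) = 13.804574, coefficient = 4
x_6 = 2.7500, f(x_6) = 15.642632, coefficient = 2
x_7 = 2.8750, f(x_7) = 17.725424, coefficient = 4
x_8 = 3.0000, f(x_8) = 20.085537, coefficient = 1

I ≈ (0.125000/3) × 304.715952 = 12.696498
Exact value: 12.696481
Error: 0.000017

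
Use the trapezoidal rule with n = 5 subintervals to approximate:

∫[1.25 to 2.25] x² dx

f(x) = x²
a = 1.25, b = 2.25, n = 5
h = (b - a)/n = 0.200000

Trapezoidal rule: (h/2)[f(x₀) + 2f(x₁) + 2f(x₂) + ... + f(xₙ)]

x_0 = 1.2500, f(x_0) = 1.562500, coefficient = 1
x_1 = 1.4500, f(x_1) = 2.102500, coefficient = 2
x_2 = 1.6500, f(x_2) = 2.722500, coefficient = 2
x_3 = 1.8500, f(x_3) = 3.422500, coefficient = 2
x_4 = 2.0500, f(x_4) = 4.202500, coefficient = 2
x_5 = 2.2500, f(x_5) = 5.062500, coefficient = 1

I ≈ (0.200000/2) × 31.525000 = 3.152500
Exact value: 3.145833
Error: 0.006667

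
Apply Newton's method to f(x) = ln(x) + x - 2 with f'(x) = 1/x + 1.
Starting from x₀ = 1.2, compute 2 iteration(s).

f(x) = ln(x) + x - 2
f'(x) = 1/x + 1
x₀ = 1.2

Newton-Raphson formula: x_{n+1} = x_n - f(x_n)/f'(x_n)

Iteration 1:
  f(1.200000) = -0.617678
  f'(1.200000) = 1.833333
  x_1 = 1.200000 - (-0.617678)/1.833333 = 1.536916
Iteration 2:
  f(1.536916) = -0.033307
  f'(1.536916) = 1.650654
  x_2 = 1.536916 - (-0.033307)/1.650654 = 1.557094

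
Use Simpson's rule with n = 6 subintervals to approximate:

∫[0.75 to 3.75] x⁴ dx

f(x) = x⁴
a = 0.75, b = 3.75, n = 6
h = (b - a)/n = 0.500000

Simpson's rule: (h/3)[f(x₀) + 4f(x₁) + 2f(x₂) + ... + f(xₙ)]

x_0 = 0.7500, f(x_0) = 0.316406, coefficient = 1
x_1 = 1.2500, f(x_1) = 2.441406, coefficient = 4
x_2 = 1.7500, f(x_2) = 9.378906, coefficient = 2
x_3 = 2.2500, f(x_3) = 25.628906, coefficient = 4
x_4 = 2.7500, f(x_4) = 57.191406, coefficient = 2
x_5 = 3.2500, f(x_5) = 111.566406, coefficient = 4
x_6 = 3.7500, f(x_6) = 197.753906, coefficient = 1

I ≈ (0.500000/3) × 889.757812 = 148.292969
Exact value: 148.267969
Error: 0.025000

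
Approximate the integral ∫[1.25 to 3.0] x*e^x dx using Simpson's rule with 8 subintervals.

f(x) = x*e^x
a = 1.25, b = 3.0, n = 8
h = (b - a)/n = 0.218750

Simpson's rule: (h/3)[f(x₀) + 4f(x₁) + 2f(x₂) + ... + f(xₙ)]

x_0 = 1.2500, f(x_0) = 4.362929, coefficient = 1
x_1 = 1.4688, f(x_1) = 6.379959, coefficient = 4
x_2 = 1.6875, f(x_2) = 9.122539, coefficient = 2
x_3 = 1.9062, f(x_3) = 12.824892, coefficient = 4
x_4 = 2.1250, f(x_4) = 17.792407, coefficient = 2
x_5 = 2.3438, f(x_5) = 24.422436, coefficient = 4
x_6 = 2.5625, f(x_6) = 33.231006, coefficient = 2
x_7 = 2.7812, f(x_7) = 44.887101, coefficient = 4
x_8 = 3.0000, f(x_8) = 60.256611, coefficient = 1

I ≈ (0.218750/3) × 538.968994 = 39.299822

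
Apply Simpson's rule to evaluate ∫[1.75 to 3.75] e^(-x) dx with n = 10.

f(x) = e^(-x)
a = 1.75, b = 3.75, n = 10
h = (b - a)/n = 0.200000

Simpson's rule: (h/3)[f(x₀) + 4f(x₁) + 2f(x₂) + ... + f(xₙ)]

x_0 = 1.7500, f(x_0) = 0.173774, coefficient = 1
x_1 = 1.9500, f(x_1) = 0.142274, coefficient = 4
x_2 = 2.1500, f(x_2) = 0.116484, coefficient = 2
x_3 = 2.3500, f(x_3) = 0.095369, coefficient = 4
x_4 = 2.5500, f(x_4) = 0.078082, coefficient = 2
x_5 = 2.7500, f(x_5) = 0.063928, coefficient = 4
x_6 = 2.9500, f(x_6) = 0.052340, coefficient = 2
x_7 = 3.1500, f(x_7) = 0.042852, coefficient = 4
x_8 = 3.3500, f(x_8) = 0.035084, coefficient = 2
x_9 = 3.5500, f(x_9) = 0.028725, coefficient = 4
x_10 = 3.7500, f(x_10) = 0.023518, coefficient = 1

I ≈ (0.200000/3) × 2.253863 = 0.150258
Exact value: 0.150256
Error: 0.000001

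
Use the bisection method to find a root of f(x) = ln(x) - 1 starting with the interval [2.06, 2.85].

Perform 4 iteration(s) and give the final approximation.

f(x) = ln(x) - 1
Initial interval: [2.06, 2.85]

Iteration 1:
  c_1 = (2.060000 + 2.850000)/2 = 2.455000
  f(c_1) = f(2.455000) = -0.101873
  f(a) × f(c) ≥ 0, new interval: [2.455000, 2.850000]
Iteration 2:
  c_2 = (2.455000 + 2.850000)/2 = 2.652500
  f(c_2) = f(2.652500) = -0.024497
  f(a) × f(c) ≥ 0, new interval: [2.652500, 2.850000]
Iteration 3:
  c_3 = (2.652500 + 2.850000)/2 = 2.751250
  f(c_3) = f(2.751250) = 0.012055
  f(a) × f(c) < 0, new interval: [2.652500, 2.751250]
Iteration 4:
  c_4 = (2.652500 + 2.751250)/2 = 2.701875
  f(c_4) = f(2.701875) = -0.006054
  f(a) × f(c) ≥ 0, new interval: [2.701875, 2.751250]

After 4 iteration(s), the approximation is c_4 = 2.701875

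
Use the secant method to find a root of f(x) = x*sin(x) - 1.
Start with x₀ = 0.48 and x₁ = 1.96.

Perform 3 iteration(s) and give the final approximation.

f(x) = x*sin(x) - 1
x₀ = 0.48, x₁ = 1.96

Secant formula: x_{n+1} = x_n - f(x_n)(x_n - x_{n-1})/(f(x_n) - f(x_{n-1}))

Iteration 1:
  f(0.480000) = -0.778346
  f(1.960000) = 0.813415
  x_2 = 1.960000 - 0.813415×(1.960000 - 0.480000)/(0.813415 - (-0.778346))
       = 1.203697
Iteration 2:
  f(1.960000) = 0.813415
  f(1.203697) = 0.123497
  x_3 = 1.203697 - 0.123497×(1.203697 - 1.960000)/(0.123497 - 0.813415)
       = 1.068316
Iteration 3:
  f(1.203697) = 0.123497
  f(1.068316) = -0.063737
  x_4 = 1.068316 - (-0.063737)×(1.068316 - 1.203697)/(-0.063737 - 0.123497)
       = 1.114402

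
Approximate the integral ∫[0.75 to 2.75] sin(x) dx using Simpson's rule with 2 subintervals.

f(x) = sin(x)
a = 0.75, b = 2.75, n = 2
h = (b - a)/n = 1.000000

Simpson's rule: (h/3)[f(x₀) + 4f(x₁) + 2f(x₂) + ... + f(xₙ)]

x_0 = 0.7500, f(x_0) = 0.681639, coefficient = 1
x_1 = 1.7500, f(x_1) = 0.983986, coefficient = 4
x_2 = 2.7500, f(x_2) = 0.381661, coefficient = 1

I ≈ (1.000000/3) × 4.999244 = 1.666415
Exact value: 1.655991
Error: 0.010423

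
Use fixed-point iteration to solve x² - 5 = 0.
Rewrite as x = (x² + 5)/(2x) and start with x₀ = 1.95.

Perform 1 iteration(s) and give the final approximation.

Equation: x² - 5 = 0
Fixed-point form: x = (x² + 5)/(2x)
x₀ = 1.95

x_1 = g(1.950000) = 2.257051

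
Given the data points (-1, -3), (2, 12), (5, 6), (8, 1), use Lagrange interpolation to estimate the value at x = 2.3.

Lagrange interpolation formula:
P(x) = Σ yᵢ × Lᵢ(x)
where Lᵢ(x) = Π_{j≠i} (x - xⱼ)/(xᵢ - xⱼ)

L_0(2.3) = (2.3 - 2)/(-1 - 2) × (2.3 - 5)/(-1 - 5) × (2.3 - 8)/(-1 - 8) = -0.028500
L_1(2.3) = (2.3 - (-1))/(2 - (-1)) × (2.3 - 5)/(2 - 5) × (2.3 - 8)/(2 - 8) = 0.940500
L_2(2.3) = (2.3 - (-1))/(5 - (-1)) × (2.3 - 2)/(5 - 2) × (2.3 - 8)/(5 - 8) = 0.104500
L_3(2.3) = (2.3 - (-1))/(8 - (-1)) × (2.3 - 2)/(8 - 2) × (2.3 - 5)/(8 - 5) = -0.016500

P(2.3) = (-3)×L_0(2.3) + 12×L_1(2.3) + 6×L_2(2.3) + 1×L_3(2.3)
P(2.3) = 11.982000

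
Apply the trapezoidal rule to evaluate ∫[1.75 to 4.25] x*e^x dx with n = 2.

f(x) = x*e^x
a = 1.75, b = 4.25, n = 2
h = (b - a)/n = 1.250000

Trapezoidal rule: (h/2)[f(x₀) + 2f(x₁) + 2f(x₂) + ... + f(xₙ)]

x_0 = 1.7500, f(x_0) = 10.070555, coefficient = 1
x_1 = 3.0000, f(x_1) = 60.256611, coefficient = 2
x_2 = 4.2500, f(x_2) = 297.948002, coefficient = 1

I ≈ (1.250000/2) × 428.531779 = 267.832362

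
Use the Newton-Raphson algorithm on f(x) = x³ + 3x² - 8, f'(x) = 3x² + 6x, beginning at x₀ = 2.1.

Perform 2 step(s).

f(x) = x³ + 3x² - 8
f'(x) = 3x² + 6x
x₀ = 2.1

Newton-Raphson formula: x_{n+1} = x_n - f(x_n)/f'(x_n)

Iteration 1:
  f(2.100000) = 14.491000
  f'(2.100000) = 25.830000
  x_1 = 2.100000 - 14.491000/25.830000 = 1.538986
Iteration 2:
  f(1.538986) = 2.750483
  f'(1.538986) = 16.339345
  x_2 = 1.538986 - 2.750483/16.339345 = 1.370651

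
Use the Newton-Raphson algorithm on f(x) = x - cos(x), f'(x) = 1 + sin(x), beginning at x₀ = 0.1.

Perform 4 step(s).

f(x) = x - cos(x)
f'(x) = 1 + sin(x)
x₀ = 0.1

Newton-Raphson formula: x_{n+1} = x_n - f(x_n)/f'(x_n)

Iteration 1:
  f(0.100000) = -0.895004
  f'(0.100000) = 1.099833
  x_1 = 0.100000 - (-0.895004)/1.099833 = 0.913763
Iteration 2:
  f(0.913763) = 0.302993
  f'(0.913763) = 1.791808
  x_2 = 0.913763 - 0.302993/1.791808 = 0.744664
Iteration 3:
  f(0.744664) = 0.009349
  f'(0.744664) = 1.677725
  x_3 = 0.744664 - 0.009349/1.677725 = 0.739092
Iteration 4:
  f(0.739092) = 0.000011
  f'(0.739092) = 1.673617
  x_4 = 0.739092 - 0.000011/1.673617 = 0.739085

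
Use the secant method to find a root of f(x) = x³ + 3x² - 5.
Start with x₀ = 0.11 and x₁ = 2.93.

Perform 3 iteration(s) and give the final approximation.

f(x) = x³ + 3x² - 5
x₀ = 0.11, x₁ = 2.93

Secant formula: x_{n+1} = x_n - f(x_n)(x_n - x_{n-1})/(f(x_n) - f(x_{n-1}))

Iteration 1:
  f(0.110000) = -4.962369
  f(2.930000) = 45.908457
  x_2 = 2.930000 - 45.908457×(2.930000 - 0.110000)/(45.908457 - (-4.962369))
       = 0.385087
Iteration 2:
  f(2.930000) = 45.908457
  f(0.385087) = -4.498020
  x_3 = 0.385087 - (-4.498020)×(0.385087 - 2.930000)/(-4.498020 - 45.908457)
       = 0.612182
Iteration 3:
  f(0.385087) = -4.498020
  f(0.612182) = -3.646275
  x_4 = 0.612182 - (-3.646275)×(0.612182 - 0.385087)/(-3.646275 - (-4.498020))
       = 1.584365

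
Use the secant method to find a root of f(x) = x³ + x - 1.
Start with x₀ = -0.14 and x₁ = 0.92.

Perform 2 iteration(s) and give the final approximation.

f(x) = x³ + x - 1
x₀ = -0.14, x₁ = 0.92

Secant formula: x_{n+1} = x_n - f(x_n)(x_n - x_{n-1})/(f(x_n) - f(x_{n-1}))

Iteration 1:
  f(-0.140000) = -1.142744
  f(0.920000) = 0.698688
  x_2 = 0.920000 - 0.698688×(0.920000 - (-0.140000))/(0.698688 - (-1.142744))
       = 0.517808
Iteration 2:
  f(0.920000) = 0.698688
  f(0.517808) = -0.343355
  x_3 = 0.517808 - (-0.343355)×(0.517808 - 0.920000)/(-0.343355 - 0.698688)
       = 0.650331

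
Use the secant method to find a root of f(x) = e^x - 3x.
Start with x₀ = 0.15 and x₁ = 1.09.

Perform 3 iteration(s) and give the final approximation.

f(x) = e^x - 3x
x₀ = 0.15, x₁ = 1.09

Secant formula: x_{n+1} = x_n - f(x_n)(x_n - x_{n-1})/(f(x_n) - f(x_{n-1}))

Iteration 1:
  f(0.150000) = 0.711834
  f(1.090000) = -0.295726
  x_2 = 1.090000 - (-0.295726)×(1.090000 - 0.150000)/(-0.295726 - 0.711834)
       = 0.814103
Iteration 2:
  f(1.090000) = -0.295726
  f(0.814103) = -0.185159
  x_3 = 0.814103 - (-0.185159)×(0.814103 - 1.090000)/(-0.185159 - (-0.295726))
       = 0.352076
Iteration 3:
  f(0.814103) = -0.185159
  f(0.352076) = 0.365788
  x_4 = 0.352076 - 0.365788×(0.352076 - 0.814103)/(0.365788 - (-0.185159))
       = 0.658828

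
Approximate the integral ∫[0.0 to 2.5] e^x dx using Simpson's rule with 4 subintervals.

f(x) = e^x
a = 0.0, b = 2.5, n = 4
h = (b - a)/n = 0.625000

Simpson's rule: (h/3)[f(x₀) + 4f(x₁) + 2f(x₂) + ... + f(xₙ)]

x_0 = 0.0000, f(x_0) = 1.000000, coefficient = 1
x_1 = 0.6250, f(x_1) = 1.868246, coefficient = 4
x_2 = 1.2500, f(x_2) = 3.490343, coefficient = 2
x_3 = 1.8750, f(x_3) = 6.520819, coefficient = 4
x_4 = 2.5000, f(x_4) = 12.182494, coefficient = 1

I ≈ (0.625000/3) × 53.719440 = 11.191550
Exact value: 11.182494
Error: 0.009056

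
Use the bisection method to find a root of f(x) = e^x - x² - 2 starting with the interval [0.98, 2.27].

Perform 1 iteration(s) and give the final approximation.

f(x) = e^x - x² - 2
Initial interval: [0.98, 2.27]

Iteration 1:
  c_1 = (0.980000 + 2.270000)/2 = 1.625000
  f(c_1) = f(1.625000) = 0.437794
  f(a) × f(c) < 0, new interval: [0.980000, 1.625000]

After 1 iteration(s), the approximation is c_1 = 1.625000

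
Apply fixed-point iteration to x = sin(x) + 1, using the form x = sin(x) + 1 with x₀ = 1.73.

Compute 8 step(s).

Equation: x = sin(x) + 1
Fixed-point form: x = sin(x) + 1
x₀ = 1.73

x_1 = g(1.730000) = 1.987354
x_2 = g(1.987354) = 1.914487
x_3 = g(1.914487) = 1.941517
x_4 = g(1.941517) = 1.932066
x_5 = g(1.932066) = 1.935449
x_6 = g(1.935449) = 1.934248
x_7 = g(1.934248) = 1.934675
x_8 = g(1.934675) = 1.934523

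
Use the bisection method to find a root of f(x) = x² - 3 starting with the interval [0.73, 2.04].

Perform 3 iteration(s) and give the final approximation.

f(x) = x² - 3
Initial interval: [0.73, 2.04]

Iteration 1:
  c_1 = (0.730000 + 2.040000)/2 = 1.385000
  f(c_1) = f(1.385000) = -1.081775
  f(a) × f(c) ≥ 0, new interval: [1.385000, 2.040000]
Iteration 2:
  c_2 = (1.385000 + 2.040000)/2 = 1.712500
  f(c_2) = f(1.712500) = -0.067344
  f(a) × f(c) ≥ 0, new interval: [1.712500, 2.040000]
Iteration 3:
  c_3 = (1.712500 + 2.040000)/2 = 1.876250
  f(c_3) = f(1.876250) = 0.520314
  f(a) × f(c) < 0, new interval: [1.712500, 1.876250]

After 3 iteration(s), the approximation is c_3 = 1.876250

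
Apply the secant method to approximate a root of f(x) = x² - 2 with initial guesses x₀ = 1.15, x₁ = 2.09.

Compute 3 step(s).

f(x) = x² - 2
x₀ = 1.15, x₁ = 2.09

Secant formula: x_{n+1} = x_n - f(x_n)(x_n - x_{n-1})/(f(x_n) - f(x_{n-1}))

Iteration 1:
  f(1.150000) = -0.677500
  f(2.090000) = 2.368100
  x_2 = 2.090000 - 2.368100×(2.090000 - 1.150000)/(2.368100 - (-0.677500))
       = 1.359105
Iteration 2:
  f(2.090000) = 2.368100
  f(1.359105) = -0.152834
  x_3 = 1.359105 - (-0.152834)×(1.359105 - 2.090000)/(-0.152834 - 2.368100)
       = 1.403416
Iteration 3:
  f(1.359105) = -0.152834
  f(1.403416) = -0.030423
  x_4 = 1.403416 - (-0.030423)×(1.403416 - 1.359105)/(-0.030423 - (-0.152834))
       = 1.414429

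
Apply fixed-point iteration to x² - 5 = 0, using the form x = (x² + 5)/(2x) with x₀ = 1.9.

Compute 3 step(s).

Equation: x² - 5 = 0
Fixed-point form: x = (x² + 5)/(2x)
x₀ = 1.9

x_1 = g(1.900000) = 2.265789
x_2 = g(2.265789) = 2.236263
x_3 = g(2.236263) = 2.236068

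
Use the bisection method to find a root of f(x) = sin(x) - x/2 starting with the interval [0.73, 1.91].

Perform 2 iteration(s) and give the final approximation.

f(x) = sin(x) - x/2
Initial interval: [0.73, 1.91]

Iteration 1:
  c_1 = (0.730000 + 1.910000)/2 = 1.320000
  f(c_1) = f(1.320000) = 0.308715
  f(a) × f(c) ≥ 0, new interval: [1.320000, 1.910000]
Iteration 2:
  c_2 = (1.320000 + 1.910000)/2 = 1.615000
  f(c_2) = f(1.615000) = 0.191523
  f(a) × f(c) ≥ 0, new interval: [1.615000, 1.910000]

After 2 iteration(s), the approximation is c_2 = 1.615000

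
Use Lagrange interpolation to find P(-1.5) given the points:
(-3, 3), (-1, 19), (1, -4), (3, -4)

Lagrange interpolation formula:
P(x) = Σ yᵢ × Lᵢ(x)
where Lᵢ(x) = Π_{j≠i} (x - xⱼ)/(xᵢ - xⱼ)

L_0(-1.5) = (-1.5 - (-1))/(-3 - (-1)) × (-1.5 - 1)/(-3 - 1) × (-1.5 - 3)/(-3 - 3) = 0.117188
L_1(-1.5) = (-1.5 - (-3))/(-1 - (-3)) × (-1.5 - 1)/(-1 - 1) × (-1.5 - 3)/(-1 - 3) = 1.054688
L_2(-1.5) = (-1.5 - (-3))/(1 - (-3)) × (-1.5 - (-1))/(1 - (-1)) × (-1.5 - 3)/(1 - 3) = -0.210938
L_3(-1.5) = (-1.5 - (-3))/(3 - (-3)) × (-1.5 - (-1))/(3 - (-1)) × (-1.5 - 1)/(3 - 1) = 0.039062

P(-1.5) = 3×L_0(-1.5) + 19×L_1(-1.5) + (-4)×L_2(-1.5) + (-4)×L_3(-1.5)
P(-1.5) = 21.078125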